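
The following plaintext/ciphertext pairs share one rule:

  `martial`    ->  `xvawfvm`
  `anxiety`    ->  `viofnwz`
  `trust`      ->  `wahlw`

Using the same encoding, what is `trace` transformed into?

Treating letters as 0–25, the rule is x ↦ 11x + 21 (mod 26).
On trace: t(19)→11·19+21≡22=w; r(17)→11·17+21≡0=a; a(0)→11·0+21≡21=v; c(2)→11·2+21≡17=r; e(4)→11·4+21≡13=n (all mod 26).

wavrn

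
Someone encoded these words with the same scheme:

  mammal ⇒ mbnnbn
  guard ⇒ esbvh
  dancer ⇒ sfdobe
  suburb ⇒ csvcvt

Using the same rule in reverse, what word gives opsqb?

apron

The output letters match the input read backwards, each shifted +1: mammal reversed is lammam. Two steps: reverse the string, then apply a Caesar shift of +1.
Undoing it on opsqb: shift back: o−1=n, p−1=o, s−1=r, q−1=p, b−1=a → norpa; then reverse → apron.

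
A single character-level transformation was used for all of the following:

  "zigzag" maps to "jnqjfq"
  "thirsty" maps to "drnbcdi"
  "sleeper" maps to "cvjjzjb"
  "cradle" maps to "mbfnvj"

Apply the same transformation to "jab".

The shift depends on letter class: consonant z→j is +10, but vowel i→n is +5. Vowels shift forward by 5 and consonants shift forward by 10.
Applying it to jab: j(cons)+10=t, a(vowel)+5=f, b(cons)+10=l.

tfl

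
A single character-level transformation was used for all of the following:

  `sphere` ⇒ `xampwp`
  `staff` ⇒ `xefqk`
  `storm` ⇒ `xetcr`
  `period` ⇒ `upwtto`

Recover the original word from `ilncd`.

Shifts by position in sphere: pos 0: s→x (+5), pos 1: p→a (+11), pos 2: h→m (+5), pos 3: e→p (+11) — repeating every 2. The shifts repeat in a cycle of length 2: positions 0,1,… shift by +5, +11, then the pattern repeats.
Undoing it on ilncd: i−5=d, l−11=a, n−5=i, c−11=r, d−5=y.

dairy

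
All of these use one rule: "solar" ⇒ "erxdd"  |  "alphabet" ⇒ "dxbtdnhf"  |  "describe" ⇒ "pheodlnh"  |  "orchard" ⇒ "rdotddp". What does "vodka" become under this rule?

hrpwd

The shift depends on letter class: consonant s→e is +12, but vowel o→r is +3. Vowels shift forward by 3 and consonants shift forward by 12.
On vodka: v(cons)+12=h, o(vowel)+3=r, d(cons)+12=p, k(cons)+12=w, a(vowel)+3=d.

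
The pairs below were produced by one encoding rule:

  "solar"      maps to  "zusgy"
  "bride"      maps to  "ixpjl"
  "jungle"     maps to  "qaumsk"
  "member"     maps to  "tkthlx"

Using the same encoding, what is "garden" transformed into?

It's a Vigenère-style cipher with numeric key [7,6]: position i shifts by key[i mod 2].
On garden: g+7=n, a+6=g, r+7=y, d+6=j, e+7=l, n+6=t.

ngyjlt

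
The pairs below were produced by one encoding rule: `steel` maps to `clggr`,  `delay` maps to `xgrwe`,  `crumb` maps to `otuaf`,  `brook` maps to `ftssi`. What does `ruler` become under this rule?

s(18)→c(2) and t(19)→l(11) fit y≡9x+22 (mod 26); the inverse of 9 mod 26 is 3. Each letter's alphabet position (a=0..z=25) is mapped through 9·x+22 mod 26 — an affine cipher.
For ruler: r(17)→9·17+22≡19=t; u(20)→9·20+22≡20=u; l(11)→9·11+22≡17=r; e(4)→9·4+22≡6=g; r(17)→9·17+22≡19=t (all mod 26).

turgt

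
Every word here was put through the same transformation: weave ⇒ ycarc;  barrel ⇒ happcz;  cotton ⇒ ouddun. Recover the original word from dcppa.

terra

w(22)→y(24) and e(4)→c(2) fit y≡7x+0 (mod 26); the inverse of 7 mod 26 is 15. Each letter's alphabet position (a=0..z=25) is mapped through 7·x+0 mod 26 — an affine cipher.
Decoding dcppa: d(3)→15·(3−0)≡19=t; c(2)→15·(2−0)≡4=e; p(15)→15·(15−0)≡17=r; p(15)→15·(15−0)≡17=r; a(0)→15·(0−0)≡0=a (all mod 26).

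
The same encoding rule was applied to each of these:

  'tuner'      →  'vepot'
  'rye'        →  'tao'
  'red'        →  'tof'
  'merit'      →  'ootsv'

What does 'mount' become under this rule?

The shift depends on letter class: consonant t→v is +2, but vowel u→e is +10. Two shifts are in play — +10 for a/e/i/o/u, +2 for every other letter.
Applying it to mount: m(cons)+2=o, o(vowel)+10=y, u(vowel)+10=e, n(cons)+2=p, t(cons)+2=v.

oyepv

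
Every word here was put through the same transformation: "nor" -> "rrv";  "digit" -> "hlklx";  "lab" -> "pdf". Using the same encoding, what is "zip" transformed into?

The shift depends on letter class: consonant n→r is +4, but vowel o→r is +3. Vowels shift forward by 3 and consonants shift forward by 4.
For zip: z(cons)+4=d, i(vowel)+3=l, p(cons)+4=t.

dlt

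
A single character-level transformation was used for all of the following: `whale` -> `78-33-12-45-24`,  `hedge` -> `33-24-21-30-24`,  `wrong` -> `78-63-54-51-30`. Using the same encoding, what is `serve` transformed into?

w(#23)→78 and h(#8)→33: differences scale by 3, so n = 3·pos + 9. The formula is n = 3×(alphabet index, a=1) + 9.
On serve: s=19→66, e=5→24, r=18→63, v=22→75, e=5→24.

66-24-63-75-24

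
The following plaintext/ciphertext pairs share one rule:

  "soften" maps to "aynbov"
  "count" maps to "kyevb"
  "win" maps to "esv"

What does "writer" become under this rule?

ezsboz

The shift depends on letter class: consonant s→a is +8, but vowel o→y is +10. Vowels shift forward by 10 and consonants shift forward by 8.
On writer: w(cons)+8=e, r(cons)+8=z, i(vowel)+10=s, t(cons)+8=b, e(vowel)+10=o, r(cons)+8=z.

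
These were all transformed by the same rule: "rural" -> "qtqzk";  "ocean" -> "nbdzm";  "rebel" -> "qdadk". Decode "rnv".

sow

Compare letters: r→q is +25, u→t is +25, r→q is +25 — a constant shift. It's a constant shift of +25 (ROT25).
Undoing it on rnv: r−25=s, n−25=o, v−25=w.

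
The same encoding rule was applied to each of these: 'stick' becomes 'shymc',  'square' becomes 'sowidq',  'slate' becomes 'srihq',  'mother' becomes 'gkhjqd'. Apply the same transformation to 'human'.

This is an affine cipher: with a=0,…,z=25, each position x becomes (15x+8) mod 26.
On human: h(7)→15·7+8≡9=j; u(20)→15·20+8≡22=w; m(12)→15·12+8≡6=g; a(0)→15·0+8≡8=i; n(13)→15·13+8≡21=v (all mod 26).

jwgiv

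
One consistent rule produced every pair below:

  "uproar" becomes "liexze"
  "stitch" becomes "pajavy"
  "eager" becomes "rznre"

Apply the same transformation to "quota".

Treating letters as 0–25, the rule is x ↦ 11x + 25 (mod 26).
Applying it to quota: q(16)→11·16+25≡19=t; u(20)→11·20+25≡11=l; o(14)→11·14+25≡23=x; t(19)→11·19+25≡0=a; a(0)→11·0+25≡25=z (all mod 26).

tlxaz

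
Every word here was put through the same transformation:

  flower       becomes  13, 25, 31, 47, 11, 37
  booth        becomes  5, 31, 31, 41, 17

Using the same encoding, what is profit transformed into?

Each letter becomes 2×(its alphabet position, a=1..z=26) + 1.
For profit: p=16→33, r=18→37, o=15→31, f=6→13, i=9→19, t=20→41.

33, 37, 31, 13, 19, 41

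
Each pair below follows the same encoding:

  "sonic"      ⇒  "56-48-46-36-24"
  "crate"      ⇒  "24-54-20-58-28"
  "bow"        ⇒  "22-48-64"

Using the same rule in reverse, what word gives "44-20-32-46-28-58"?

Each letter becomes 2×(its alphabet position, a=1..z=26) + 18.
Undoing it on 44-20-32-46-28-58: 44→(44−18)÷2=13=m, 20→(20−18)÷2=1=a, 32→(32−18)÷2=7=g, 46→(46−18)÷2=14=n, 28→(28−18)÷2=5=e, 58→(58−18)÷2=20=t.

magnet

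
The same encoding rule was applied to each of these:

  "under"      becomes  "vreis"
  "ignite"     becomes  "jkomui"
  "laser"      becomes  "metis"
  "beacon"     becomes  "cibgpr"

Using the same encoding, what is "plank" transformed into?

qpbrl

Shifts by position in under: pos 0: u→v (+1), pos 1: n→r (+4), pos 2: d→e (+1), pos 3: e→i (+4) — repeating every 2. It's a Vigenère-style cipher with numeric key [1,4]: position i shifts by key[i mod 2].
Applying it to plank: p+1=q, l+4=p, a+1=b, n+4=r, k+1=l.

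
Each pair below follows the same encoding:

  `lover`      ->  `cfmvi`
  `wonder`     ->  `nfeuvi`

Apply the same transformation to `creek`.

It's a constant shift of +17 (ROT17).
On creek: c+17=t, r+17=i, e+17=v, e+17=v, k+17=b.

tivvb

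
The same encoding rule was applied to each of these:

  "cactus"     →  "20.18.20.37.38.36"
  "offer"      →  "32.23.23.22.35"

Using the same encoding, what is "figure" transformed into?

The number is (letter's place in the alphabet, a=1) + 17.
On figure: f=6→23, i=9→26, g=7→24, u=21→38, r=18→35, e=5→22.

23.26.24.38.35.22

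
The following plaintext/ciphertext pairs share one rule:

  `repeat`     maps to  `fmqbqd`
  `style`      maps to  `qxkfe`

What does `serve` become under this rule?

qhdqe

Read the word backwards and shift each letter +12.
On serve: reverse → evres; then shift: e+12=q, v+12=h, r+12=d, e+12=q, s+12=e.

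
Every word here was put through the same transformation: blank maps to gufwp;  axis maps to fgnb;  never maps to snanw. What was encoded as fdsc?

Shifts by position in blank: pos 0: b→g (+5), pos 1: l→u (+9), pos 2: a→f (+5), pos 3: n→w (+9) — repeating every 2. The shifts repeat in a cycle of length 2: positions 0,1,… shift by +5, +9, then the pattern repeats.
Reversing it on fdsc: f−5=a, d−9=u, s−5=n, c−9=t.

aunt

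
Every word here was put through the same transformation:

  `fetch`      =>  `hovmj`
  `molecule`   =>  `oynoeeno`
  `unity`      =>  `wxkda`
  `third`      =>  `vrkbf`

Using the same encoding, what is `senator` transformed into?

uopkvyt

It's a Vigenère-style cipher with numeric key [2,10]: position i shifts by key[i mod 2].
Applying it to senator: s+2=u, e+10=o, n+2=p, a+10=k, t+2=v, o+10=y, r+2=t.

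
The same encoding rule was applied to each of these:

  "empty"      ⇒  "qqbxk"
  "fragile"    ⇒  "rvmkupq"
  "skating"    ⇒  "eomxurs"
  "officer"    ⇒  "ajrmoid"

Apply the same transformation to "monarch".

yszedgt

Shifts by position in empty: pos 0: e→q (+12), pos 1: m→q (+4), pos 2: p→b (+12), pos 3: t→x (+4) — repeating every 2. It's a Vigenère-style cipher with numeric key [12,4]: position i shifts by key[i mod 2].
For monarch: m+12=y, o+4=s, n+12=z, a+4=e, r+12=d, c+4=g, h+12=t.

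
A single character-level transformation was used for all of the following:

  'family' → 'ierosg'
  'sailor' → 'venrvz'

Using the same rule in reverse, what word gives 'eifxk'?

The shift increases by 1 at each position, starting from +3: 3, 4, 5, ….
Undoing it on eifxk: e−3=b, i−4=e, f−5=a, x−6=r, k−7=d.

beard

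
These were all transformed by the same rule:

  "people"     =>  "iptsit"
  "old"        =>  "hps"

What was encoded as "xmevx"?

trait

The output letters match the input read backwards, each shifted +4: people reversed is elpoep. Read the word backwards and shift each letter +4.
Undoing it on xmevx: shift back: x−4=t, m−4=i, e−4=a, v−4=r, x−4=t → tiart; then reverse → trait.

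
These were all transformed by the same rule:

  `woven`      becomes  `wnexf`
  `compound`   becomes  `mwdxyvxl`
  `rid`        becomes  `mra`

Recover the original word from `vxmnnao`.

freedom

The output letters match the input read backwards, each shifted +9: woven reversed is nevow. Read the word backwards and shift each letter +9.
Decoding vxmnnao: shift back: v−9=m, x−9=o, m−9=d, n−9=e, n−9=e, a−9=r, o−9=f → modeerf; then reverse → freedom.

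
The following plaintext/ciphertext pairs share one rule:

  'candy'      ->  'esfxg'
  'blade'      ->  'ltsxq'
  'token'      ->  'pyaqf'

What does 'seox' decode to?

acid

c(2)→e(4) and a(0)→s(18) fit y≡19x+18 (mod 26); the inverse of 19 mod 26 is 11. Each letter's alphabet position (a=0..z=25) is mapped through 19·x+18 mod 26 — an affine cipher.
Undoing it on seox: s(18)→11·(18−18)≡0=a; e(4)→11·(4−18)≡2=c; o(14)→11·(14−18)≡8=i; x(23)→11·(23−18)≡3=d (all mod 26).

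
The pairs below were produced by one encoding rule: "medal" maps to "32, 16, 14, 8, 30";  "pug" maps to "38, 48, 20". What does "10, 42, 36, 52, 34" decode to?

brown

With a=1..z=26, the number is 2·pos + 6.
Decoding 10, 42, 36, 52, 34: 10→(10−6)÷2=2=b, 42→(42−6)÷2=18=r, 36→(36−6)÷2=15=o, 52→(52−6)÷2=23=w, 34→(34−6)÷2=14=n.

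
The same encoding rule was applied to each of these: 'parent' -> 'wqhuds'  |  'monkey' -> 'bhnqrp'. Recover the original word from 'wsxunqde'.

bankrupt

The output letters match the input read backwards, each shifted +3: parent reversed is tnerap. The word is reversed, then every letter is shifted forward by 3.
Decoding wsxunqde: shift back: w−3=t, s−3=p, x−3=u, u−3=r, n−3=k, q−3=n, d−3=a, e−3=b → tpurknab; then reverse → bankrupt.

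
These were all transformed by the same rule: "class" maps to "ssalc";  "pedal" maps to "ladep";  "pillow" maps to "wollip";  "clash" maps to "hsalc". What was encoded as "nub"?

The output letters match the input read backwards: class reversed is ssalc. It's just the letters in reverse order.
Reversing it on nub: then reverse → bun.

bun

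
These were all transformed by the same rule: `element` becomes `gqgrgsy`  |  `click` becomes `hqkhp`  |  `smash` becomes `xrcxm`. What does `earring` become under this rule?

The shift depends on letter class: consonant l→q is +5, but vowel e→g is +2. Vowels shift forward by 2 and consonants shift forward by 5.
On earring: e(vowel)+2=g, a(vowel)+2=c, r(cons)+5=w, r(cons)+5=w, i(vowel)+2=k, n(cons)+5=s, g(cons)+5=l.

gcwwksl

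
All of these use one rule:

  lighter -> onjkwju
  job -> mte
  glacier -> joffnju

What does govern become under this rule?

jtyjuq

Vowels shift forward by 5 and consonants shift forward by 3.
On govern: g(cons)+3=j, o(vowel)+5=t, v(cons)+3=y, e(vowel)+5=j, r(cons)+3=u, n(cons)+3=q.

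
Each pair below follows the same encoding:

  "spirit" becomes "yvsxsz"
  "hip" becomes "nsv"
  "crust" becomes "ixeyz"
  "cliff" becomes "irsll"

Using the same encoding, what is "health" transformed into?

nokrzn

The shift depends on letter class: consonant s→y is +6, but vowel i→s is +10. Two shifts are in play — +10 for a/e/i/o/u, +6 for every other letter.
For health: h(cons)+6=n, e(vowel)+10=o, a(vowel)+10=k, l(cons)+6=r, t(cons)+6=z, h(cons)+6=n.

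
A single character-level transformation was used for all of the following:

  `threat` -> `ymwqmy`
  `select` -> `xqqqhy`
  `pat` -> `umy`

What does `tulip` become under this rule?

ygquu

Two shifts are in play — +12 for a/e/i/o/u, +5 for every other letter.
For tulip: t(cons)+5=y, u(vowel)+12=g, l(cons)+5=q, i(vowel)+12=u, p(cons)+5=u.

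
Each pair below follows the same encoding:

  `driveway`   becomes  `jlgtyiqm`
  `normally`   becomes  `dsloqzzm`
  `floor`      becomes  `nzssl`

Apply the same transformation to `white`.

irgpy

d(3)→j(9) and r(17)→l(11) fit y≡15x+16 (mod 26); the inverse of 15 mod 26 is 7. This is an affine cipher: with a=0,…,z=25, each position x becomes (15x+16) mod 26.
On white: w(22)→15·22+16≡8=i; h(7)→15·7+16≡17=r; i(8)→15·8+16≡6=g; t(19)→15·19+16≡15=p; e(4)→15·4+16≡24=y (all mod 26).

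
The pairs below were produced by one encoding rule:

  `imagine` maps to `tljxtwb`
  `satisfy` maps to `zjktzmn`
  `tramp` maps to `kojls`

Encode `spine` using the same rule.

zstwb

i(8)→t(19) and m(12)→l(11) fit y≡11x+9 (mod 26); the inverse of 11 mod 26 is 19. This is an affine cipher: with a=0,…,z=25, each position x becomes (11x+9) mod 26.
Applying it to spine: s(18)→11·18+9≡25=z; p(15)→11·15+9≡18=s; i(8)→11·8+9≡19=t; n(13)→11·13+9≡22=w; e(4)→11·4+9≡1=b (all mod 26).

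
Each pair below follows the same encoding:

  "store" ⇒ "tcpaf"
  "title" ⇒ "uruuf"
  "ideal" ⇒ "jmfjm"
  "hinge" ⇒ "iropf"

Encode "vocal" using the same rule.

wxdjm

It's a Vigenère-style cipher with numeric key [1,9]: position i shifts by key[i mod 2].
On vocal: v+1=w, o+9=x, c+1=d, a+9=j, l+1=m.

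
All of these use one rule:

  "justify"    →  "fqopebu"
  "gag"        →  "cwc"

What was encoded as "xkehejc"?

Compare letters: j→f is +22, u→q is +22, s→o is +22 — a constant shift. This is a Caesar cipher with shift 22.
Decoding xkehejc: x−22=b, k−22=o, e−22=i, h−22=l, e−22=i, j−22=n, c−22=g.

boiling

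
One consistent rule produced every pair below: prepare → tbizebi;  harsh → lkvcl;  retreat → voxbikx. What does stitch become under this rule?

wdmdgr

Shifts by position in prepare: pos 0: p→t (+4), pos 1: r→b (+10), pos 2: e→i (+4), pos 3: p→z (+10) — repeating every 2. It's a Vigenère-style cipher with numeric key [4,10]: position i shifts by key[i mod 2].
For stitch: s+4=w, t+10=d, i+4=m, t+10=d, c+4=g, h+10=r.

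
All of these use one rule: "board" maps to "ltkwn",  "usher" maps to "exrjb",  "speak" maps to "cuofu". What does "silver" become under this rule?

cnvaow

Shifts by position in board: pos 0: b→l (+10), pos 1: o→t (+5), pos 2: a→k (+10), pos 3: r→w (+5) — repeating every 2. The shifts repeat in a cycle of length 2: positions 0,1,… shift by +10, +5, then the pattern repeats.
On silver: s+10=c, i+5=n, l+10=v, v+5=a, e+10=o, r+5=w.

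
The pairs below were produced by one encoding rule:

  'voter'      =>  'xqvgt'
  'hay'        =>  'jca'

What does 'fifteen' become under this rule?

Compare letters: v→x is +2, o→q is +2, t→v is +2 — a constant shift. Each letter is shifted forward by 2 in the alphabet (a Caesar shift of +2).
On fifteen: f+2=h, i+2=k, f+2=h, t+2=v, e+2=g, e+2=g, n+2=p.

hkhvggp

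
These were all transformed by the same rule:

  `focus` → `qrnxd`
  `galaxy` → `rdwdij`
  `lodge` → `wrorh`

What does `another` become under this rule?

The shift depends on letter class: consonant f→q is +11, but vowel o→r is +3. The rule splits by letter class: vowels +3, consonants +11.
For another: a(vowel)+3=d, n(cons)+11=y, o(vowel)+3=r, t(cons)+11=e, h(cons)+11=s, e(vowel)+3=h, r(cons)+11=c.

dyreshc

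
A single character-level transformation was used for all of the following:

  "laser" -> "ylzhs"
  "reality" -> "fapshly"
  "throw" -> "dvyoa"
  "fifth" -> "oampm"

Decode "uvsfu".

nylon

The output letters match the input read backwards, each shifted +7: laser reversed is resal. The word is reversed, then every letter is shifted forward by 7.
Undoing it on uvsfu: shift back: u−7=n, v−7=o, s−7=l, f−7=y, u−7=n → nolyn; then reverse → nylon.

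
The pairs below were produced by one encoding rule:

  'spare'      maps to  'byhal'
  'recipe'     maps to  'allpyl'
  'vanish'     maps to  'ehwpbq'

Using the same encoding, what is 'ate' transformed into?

hcl

The shift depends on letter class: consonant s→b is +9, but vowel a→h is +7. Vowels shift forward by 7 and consonants shift forward by 9.
For ate: a(vowel)+7=h, t(cons)+9=c, e(vowel)+7=l.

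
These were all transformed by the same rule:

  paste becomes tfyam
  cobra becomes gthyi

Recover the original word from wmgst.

shall

In paste: p→t is +4, a→f is +5, s→y is +6, t→a is +7 — the shift increases by 1 each position. Each letter shifts forward by (position + 4), i.e. 4, 5, 6, … — the shift grows by one for each successive letter.
Decoding wmgst: w−4=s, m−5=h, g−6=a, s−7=l, t−8=l.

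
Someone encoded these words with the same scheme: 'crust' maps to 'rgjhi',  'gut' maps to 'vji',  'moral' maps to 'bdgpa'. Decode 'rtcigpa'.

Every letter moves 15 places later in the alphabet, wrapping around z→a.
Reversing it on rtcigpa: r−15=c, t−15=e, c−15=n, i−15=t, g−15=r, p−15=a, a−15=l.

central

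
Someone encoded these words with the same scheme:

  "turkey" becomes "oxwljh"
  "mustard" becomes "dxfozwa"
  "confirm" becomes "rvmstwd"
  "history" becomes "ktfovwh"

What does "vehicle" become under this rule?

gjktruj

t(19)→o(14) and u(20)→x(23) fit y≡9x+25 (mod 26); the inverse of 9 mod 26 is 3. Treating letters as 0–25, the rule is x ↦ 9x + 25 (mod 26).
For vehicle: v(21)→9·21+25≡6=g; e(4)→9·4+25≡9=j; h(7)→9·7+25≡10=k; i(8)→9·8+25≡19=t; c(2)→9·2+25≡17=r; l(11)→9·11+25≡20=u; e(4)→9·4+25≡9=j (all mod 26).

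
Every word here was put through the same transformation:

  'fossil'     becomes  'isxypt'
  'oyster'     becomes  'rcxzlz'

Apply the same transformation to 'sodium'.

In fossil: f→i is +3, o→s is +4, s→x is +5, s→y is +6 — the shift increases by 1 each position. Each letter shifts forward by (position + 3), i.e. 3, 4, 5, … — the shift grows by one for each successive letter.
For sodium: s+3=v, o+4=s, d+5=i, i+6=o, u+7=b, m+8=u.

vsiobu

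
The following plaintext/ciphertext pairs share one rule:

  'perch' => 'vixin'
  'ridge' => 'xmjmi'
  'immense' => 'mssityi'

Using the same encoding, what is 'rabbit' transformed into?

xehhmz

The rule splits by letter class: vowels +4, consonants +6.
For rabbit: r(cons)+6=x, a(vowel)+4=e, b(cons)+6=h, b(cons)+6=h, i(vowel)+4=m, t(cons)+6=z.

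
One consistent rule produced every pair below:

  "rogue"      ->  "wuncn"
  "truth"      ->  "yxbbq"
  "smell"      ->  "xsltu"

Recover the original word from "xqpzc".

skirt

In rogue: r→w is +5, o→u is +6, g→n is +7, u→c is +8 — the shift increases by 1 each position. Letter i (0-indexed) is shifted by i+5, so successive shifts are 5, 6, 7, ….
Reversing it on xqpzc: x−5=s, q−6=k, p−7=i, z−8=r, c−9=t.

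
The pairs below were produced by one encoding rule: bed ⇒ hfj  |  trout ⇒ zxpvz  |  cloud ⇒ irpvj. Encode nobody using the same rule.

tphpje

The rule splits by letter class: vowels +1, consonants +6.
Applying it to nobody: n(cons)+6=t, o(vowel)+1=p, b(cons)+6=h, o(vowel)+1=p, d(cons)+6=j, y(cons)+6=e.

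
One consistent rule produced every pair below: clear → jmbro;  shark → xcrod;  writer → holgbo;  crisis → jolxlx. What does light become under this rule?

mltcg

Treating letters as 0–25, the rule is x ↦ 9x + 17 (mod 26).
For light: l(11)→9·11+17≡12=m; i(8)→9·8+17≡11=l; g(6)→9·6+17≡19=t; h(7)→9·7+17≡2=c; t(19)→9·19+17≡6=g (all mod 26).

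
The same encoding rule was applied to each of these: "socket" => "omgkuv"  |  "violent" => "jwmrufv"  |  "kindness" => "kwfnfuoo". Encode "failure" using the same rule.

s(18)→o(14) and o(14)→m(12) fit y≡7x+18 (mod 26); the inverse of 7 mod 26 is 15. Each letter's alphabet position (a=0..z=25) is mapped through 7·x+18 mod 26 — an affine cipher.
For failure: f(5)→7·5+18≡1=b; a(0)→7·0+18≡18=s; i(8)→7·8+18≡22=w; l(11)→7·11+18≡17=r; u(20)→7·20+18≡2=c; r(17)→7·17+18≡7=h; e(4)→7·4+18≡20=u (all mod 26).

bswrchu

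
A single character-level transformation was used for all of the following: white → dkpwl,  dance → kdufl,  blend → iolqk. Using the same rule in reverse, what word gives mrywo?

forth

Shifts by position in white: pos 0: w→d (+7), pos 1: h→k (+3), pos 2: i→p (+7), pos 3: t→w (+3) — repeating every 2. A repeating key of period 2 is used — shifts +7, +3 over and over.
Undoing it on mrywo: m−7=f, r−3=o, y−7=r, w−3=t, o−7=h.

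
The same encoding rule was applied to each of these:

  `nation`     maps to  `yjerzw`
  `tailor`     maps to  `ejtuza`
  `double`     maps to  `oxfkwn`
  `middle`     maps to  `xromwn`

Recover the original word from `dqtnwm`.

A repeating key of period 2 is used — shifts +11, +9 over and over.
Reversing it on dqtnwm: d−11=s, q−9=h, t−11=i, n−9=e, w−11=l, m−9=d.

shield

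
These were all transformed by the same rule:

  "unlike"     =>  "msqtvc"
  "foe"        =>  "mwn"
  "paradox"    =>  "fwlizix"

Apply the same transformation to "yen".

vmg

The output letters match the input read backwards, each shifted +8: unlike reversed is ekilnu. Two steps: reverse the string, then apply a Caesar shift of +8.
For yen: reverse → ney; then shift: n+8=v, e+8=m, y+8=g.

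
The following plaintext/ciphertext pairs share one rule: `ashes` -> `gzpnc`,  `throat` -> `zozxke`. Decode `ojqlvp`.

The shift increases by 1 at each position, starting from +6: 6, 7, 8, ….
Decoding ojqlvp: o−6=i, j−7=c, q−8=i, l−9=c, v−10=l, p−11=e.

icicle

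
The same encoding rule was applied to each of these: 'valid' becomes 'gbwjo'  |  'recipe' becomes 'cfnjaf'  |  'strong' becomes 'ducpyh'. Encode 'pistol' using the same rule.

ajduzm

Shifts by position in valid: pos 0: v→g (+11), pos 1: a→b (+1), pos 2: l→w (+11), pos 3: i→j (+1) — repeating every 2. A repeating key of period 2 is used — shifts +11, +1 over and over.
For pistol: p+11=a, i+1=j, s+11=d, t+1=u, o+11=z, l+1=m.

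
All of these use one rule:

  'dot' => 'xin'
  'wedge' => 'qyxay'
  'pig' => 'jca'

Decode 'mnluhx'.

This is a Caesar cipher with shift 20.
Undoing it on mnluhx: m−20=s, n−20=t, l−20=r, u−20=a, h−20=n, x−20=d.

strand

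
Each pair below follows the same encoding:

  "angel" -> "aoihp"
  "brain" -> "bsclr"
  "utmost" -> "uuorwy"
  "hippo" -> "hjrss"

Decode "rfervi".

Each letter shifts forward by its position index (0, 1, 2, …) — the shift grows by one for each successive letter.
Reversing it on rfervi: r−0=r, f−1=e, e−2=c, r−3=o, v−4=r, i−5=d.

record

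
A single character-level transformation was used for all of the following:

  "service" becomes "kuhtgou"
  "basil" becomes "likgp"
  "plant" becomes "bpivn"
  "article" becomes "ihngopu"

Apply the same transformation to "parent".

Treating letters as 0–25, the rule is x ↦ 3x + 8 (mod 26).
Applying it to parent: p(15)→3·15+8≡1=b; a(0)→3·0+8≡8=i; r(17)→3·17+8≡7=h; e(4)→3·4+8≡20=u; n(13)→3·13+8≡21=v; t(19)→3·19+8≡13=n (all mod 26).

bihuvn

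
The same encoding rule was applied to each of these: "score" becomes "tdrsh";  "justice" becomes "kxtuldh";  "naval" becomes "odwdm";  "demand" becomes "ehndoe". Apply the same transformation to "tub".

uxc

The shift depends on letter class: consonant s→t is +1, but vowel o→r is +3. Two shifts are in play — +3 for a/e/i/o/u, +1 for every other letter.
On tub: t(cons)+1=u, u(vowel)+3=x, b(cons)+1=c.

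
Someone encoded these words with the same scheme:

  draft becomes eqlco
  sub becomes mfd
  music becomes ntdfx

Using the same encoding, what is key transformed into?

jpv

The output letters match the input read backwards, each shifted +11: draft reversed is tfard. Two steps: reverse the string, then apply a Caesar shift of +11.
For key: reverse → yek; then shift: y+11=j, e+11=p, k+11=v.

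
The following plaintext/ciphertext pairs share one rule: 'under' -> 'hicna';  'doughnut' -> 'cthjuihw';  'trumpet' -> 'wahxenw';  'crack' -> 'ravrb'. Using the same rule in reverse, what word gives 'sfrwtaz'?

Treating letters as 0–25, the rule is x ↦ 11x + 21 (mod 26).
Undoing it on sfrwtaz: s(18)→19·(18−21)≡21=v; f(5)→19·(5−21)≡8=i; r(17)→19·(17−21)≡2=c; w(22)→19·(22−21)≡19=t; t(19)→19·(19−21)≡14=o; a(0)→19·(0−21)≡17=r; z(25)→19·(25−21)≡24=y (all mod 26).

victory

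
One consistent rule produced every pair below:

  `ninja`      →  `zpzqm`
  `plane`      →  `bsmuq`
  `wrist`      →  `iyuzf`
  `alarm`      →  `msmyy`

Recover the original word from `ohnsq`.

cable

The shifts repeat in a cycle of length 2: positions 0,1,… shift by +12, +7, then the pattern repeats.
Undoing it on ohnsq: o−12=c, h−7=a, n−12=b, s−7=l, q−12=e.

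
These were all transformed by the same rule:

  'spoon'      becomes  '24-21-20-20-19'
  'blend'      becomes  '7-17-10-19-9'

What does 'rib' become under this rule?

s is letter #19 and maps to 24: an offset of 5. Letters become their 1-based position plus 5 (so a→6, b→7, …).
Applying it to rib: r=18→23, i=9→14, b=2→7.

23-14-7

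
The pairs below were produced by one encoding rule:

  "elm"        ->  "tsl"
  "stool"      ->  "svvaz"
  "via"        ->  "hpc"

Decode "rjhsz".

slack

The output letters match the input read backwards, each shifted +7: elm reversed is mle. Read the word backwards and shift each letter +7.
Reversing it on rjhsz: shift back: r−7=k, j−7=c, h−7=a, s−7=l, z−7=s → kcals; then reverse → slack.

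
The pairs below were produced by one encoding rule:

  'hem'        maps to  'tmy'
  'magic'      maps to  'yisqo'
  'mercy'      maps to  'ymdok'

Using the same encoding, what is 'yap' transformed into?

The shift depends on letter class: consonant h→t is +12, but vowel e→m is +8. Vowels shift forward by 8 and consonants shift forward by 12.
On yap: y(cons)+12=k, a(vowel)+8=i, p(cons)+12=b.

kib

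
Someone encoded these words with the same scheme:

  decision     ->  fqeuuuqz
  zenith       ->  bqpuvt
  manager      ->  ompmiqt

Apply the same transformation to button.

dgvfqz

Shifts by position in decision: pos 0: d→f (+2), pos 1: e→q (+12), pos 2: c→e (+2), pos 3: i→u (+12) — repeating every 2. A repeating key of period 2 is used — shifts +2, +12 over and over.
For button: b+2=d, u+12=g, t+2=v, t+12=f, o+2=q, n+12=z.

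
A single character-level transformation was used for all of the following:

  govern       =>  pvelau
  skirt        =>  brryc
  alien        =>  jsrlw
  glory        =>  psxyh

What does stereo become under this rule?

Shifts by position in govern: pos 0: g→p (+9), pos 1: o→v (+7), pos 2: v→e (+9), pos 3: e→l (+7) — repeating every 2. It's a Vigenère-style cipher with numeric key [9,7]: position i shifts by key[i mod 2].
On stereo: s+9=b, t+7=a, e+9=n, r+7=y, e+9=n, o+7=v.

banynv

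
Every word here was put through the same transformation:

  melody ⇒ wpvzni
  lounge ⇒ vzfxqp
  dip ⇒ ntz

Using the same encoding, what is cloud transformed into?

mvzfn

The shift depends on letter class: consonant m→w is +10, but vowel e→p is +11. The rule splits by letter class: vowels +11, consonants +10.
Applying it to cloud: c(cons)+10=m, l(cons)+10=v, o(vowel)+11=z, u(vowel)+11=f, d(cons)+10=n.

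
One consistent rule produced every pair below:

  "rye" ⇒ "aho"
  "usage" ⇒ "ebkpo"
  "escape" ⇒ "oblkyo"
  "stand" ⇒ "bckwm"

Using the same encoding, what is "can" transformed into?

lkw

The shift depends on letter class: consonant r→a is +9, but vowel e→o is +10. The rule splits by letter class: vowels +10, consonants +9.
On can: c(cons)+9=l, a(vowel)+10=k, n(cons)+9=w.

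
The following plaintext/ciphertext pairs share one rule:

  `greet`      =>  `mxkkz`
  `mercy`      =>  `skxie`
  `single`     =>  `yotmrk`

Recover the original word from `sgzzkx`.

matter

Compare letters: g→m is +6, r→x is +6, e→k is +6 — a constant shift. This is a Caesar cipher with shift 6.
Decoding sgzzkx: s−6=m, g−6=a, z−6=t, z−6=t, k−6=e, x−6=r.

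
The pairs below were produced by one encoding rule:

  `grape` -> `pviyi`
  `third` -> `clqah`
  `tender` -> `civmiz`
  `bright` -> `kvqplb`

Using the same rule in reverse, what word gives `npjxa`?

elbow

Shifts by position in grape: pos 0: g→p (+9), pos 1: r→v (+4), pos 2: a→i (+8), pos 3: p→y (+9), pos 4: e→i (+4) — repeating every 3. The shifts repeat in a cycle of length 3: positions 0,1,… shift by +9, +4, +8, then the pattern repeats.
Undoing it on npjxa: n−9=e, p−4=l, j−8=b, x−9=o, a−4=w.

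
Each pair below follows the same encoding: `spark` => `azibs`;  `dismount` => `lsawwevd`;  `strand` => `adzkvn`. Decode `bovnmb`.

tender

Shifts by position in spark: pos 0: s→a (+8), pos 1: p→z (+10), pos 2: a→i (+8), pos 3: r→b (+10) — repeating every 2. The shifts repeat in a cycle of length 2: positions 0,1,… shift by +8, +10, then the pattern repeats.
Undoing it on bovnmb: b−8=t, o−10=e, v−8=n, n−10=d, m−8=e, b−10=r.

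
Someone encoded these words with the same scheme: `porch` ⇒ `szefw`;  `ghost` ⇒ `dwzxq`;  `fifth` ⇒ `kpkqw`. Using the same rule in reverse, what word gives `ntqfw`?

match

p(15)→s(18) and o(14)→z(25) fit y≡19x+19 (mod 26); the inverse of 19 mod 26 is 11. Treating letters as 0–25, the rule is x ↦ 19x + 19 (mod 26).
Decoding ntqfw: n(13)→11·(13−19)≡12=m; t(19)→11·(19−19)≡0=a; q(16)→11·(16−19)≡19=t; f(5)→11·(5−19)≡2=c; w(22)→11·(22−19)≡7=h (all mod 26).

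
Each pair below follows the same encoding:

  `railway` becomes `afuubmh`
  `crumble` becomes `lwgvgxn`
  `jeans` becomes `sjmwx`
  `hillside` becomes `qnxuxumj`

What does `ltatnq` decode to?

cookie

A repeating key of period 3 is used — shifts +9, +5, +12 over and over.
Decoding ltatnq: l−9=c, t−5=o, a−12=o, t−9=k, n−5=i, q−12=e.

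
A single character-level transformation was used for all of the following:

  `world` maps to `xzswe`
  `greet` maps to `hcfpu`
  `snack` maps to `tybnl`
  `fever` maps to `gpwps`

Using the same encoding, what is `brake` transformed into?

ccbvf

Shifts by position in world: pos 0: w→x (+1), pos 1: o→z (+11), pos 2: r→s (+1), pos 3: l→w (+11) — repeating every 2. It's a Vigenère-style cipher with numeric key [1,11]: position i shifts by key[i mod 2].
On brake: b+1=c, r+11=c, a+1=b, k+11=v, e+1=f.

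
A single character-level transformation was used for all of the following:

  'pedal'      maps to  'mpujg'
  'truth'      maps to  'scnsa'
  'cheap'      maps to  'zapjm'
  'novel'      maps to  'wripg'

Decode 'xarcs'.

p(15)→m(12) and e(4)→p(15) fit y≡21x+9 (mod 26); the inverse of 21 mod 26 is 5. This is an affine cipher: with a=0,…,z=25, each position x becomes (21x+9) mod 26.
Reversing it on xarcs: x(23)→5·(23−9)≡18=s; a(0)→5·(0−9)≡7=h; r(17)→5·(17−9)≡14=o; c(2)→5·(2−9)≡17=r; s(18)→5·(18−9)≡19=t (all mod 26).

short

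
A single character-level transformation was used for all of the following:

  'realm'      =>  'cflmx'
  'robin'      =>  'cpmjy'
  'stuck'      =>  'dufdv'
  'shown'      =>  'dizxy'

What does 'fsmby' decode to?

Shifts by position in realm: pos 0: r→c (+11), pos 1: e→f (+1), pos 2: a→l (+11), pos 3: l→m (+1) — repeating every 2. It's a Vigenère-style cipher with numeric key [11,1]: position i shifts by key[i mod 2].
Decoding fsmby: f−11=u, s−1=r, m−11=b, b−1=a, y−11=n.

urban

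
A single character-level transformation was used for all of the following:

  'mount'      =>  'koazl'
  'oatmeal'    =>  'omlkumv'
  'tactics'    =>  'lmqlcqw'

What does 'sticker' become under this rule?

m(12)→k(10) and o(14)→o(14) fit y≡15x+12 (mod 26); the inverse of 15 mod 26 is 7. This is an affine cipher: with a=0,…,z=25, each position x becomes (15x+12) mod 26.
On sticker: s(18)→15·18+12≡22=w; t(19)→15·19+12≡11=l; i(8)→15·8+12≡2=c; c(2)→15·2+12≡16=q; k(10)→15·10+12≡6=g; e(4)→15·4+12≡20=u; r(17)→15·17+12≡7=h (all mod 26).

wlcqguh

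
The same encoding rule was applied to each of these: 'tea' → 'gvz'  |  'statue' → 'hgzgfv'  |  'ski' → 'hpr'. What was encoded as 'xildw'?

Each pair mirrors across the alphabet (t↔g, e↔v, a↔z): positions sum to 25. Letters are reflected about the middle of the alphabet (position → 25−position): Atbash.
Undoing it on xildw: x↔c, i↔r, l↔o, d↔w, w↔d.

crowd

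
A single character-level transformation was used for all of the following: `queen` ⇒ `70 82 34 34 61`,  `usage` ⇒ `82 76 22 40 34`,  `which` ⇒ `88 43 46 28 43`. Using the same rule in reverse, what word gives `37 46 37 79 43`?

q(#17)→70 and u(#21)→82: differences scale by 3, so n = 3·pos + 19. Each letter becomes 3×(its alphabet position, a=1..z=26) + 19.
Reversing it on 37 46 37 79 43: 37→(37−19)÷3=6=f, 46→(46−19)÷3=9=i, 37→(37−19)÷3=6=f, 79→(79−19)÷3=20=t, 43→(43−19)÷3=8=h.

fifth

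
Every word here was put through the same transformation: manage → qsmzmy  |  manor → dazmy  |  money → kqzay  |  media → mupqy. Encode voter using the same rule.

dqfah

Two steps: reverse the string, then apply a Caesar shift of +12.
Applying it to voter: reverse → retov; then shift: r+12=d, e+12=q, t+12=f, o+12=a, v+12=h.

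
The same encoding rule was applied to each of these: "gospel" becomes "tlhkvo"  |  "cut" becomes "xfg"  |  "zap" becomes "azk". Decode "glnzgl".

tomato

Each pair mirrors across the alphabet (g↔t, o↔l, s↔h): positions sum to 25. This is the alphabet-reversal cipher (Atbash): a becomes z, b becomes y, etc.
Reversing it on glnzgl: g↔t, l↔o, n↔m, z↔a, g↔t, l↔o.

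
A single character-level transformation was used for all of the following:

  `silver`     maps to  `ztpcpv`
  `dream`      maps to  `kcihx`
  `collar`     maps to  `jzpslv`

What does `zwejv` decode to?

slack

Shifts by position in silver: pos 0: s→z (+7), pos 1: i→t (+11), pos 2: l→p (+4), pos 3: v→c (+7), pos 4: e→p (+11), pos 5: r→v (+4) — repeating every 3. The shifts repeat in a cycle of length 3: positions 0,1,… shift by +7, +11, +4, then the pattern repeats.
Decoding zwejv: z−7=s, w−11=l, e−4=a, j−7=c, v−11=k.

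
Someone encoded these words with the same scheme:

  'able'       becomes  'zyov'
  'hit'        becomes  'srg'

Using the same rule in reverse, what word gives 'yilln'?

Each pair mirrors across the alphabet (a↔z, b↔y, l↔o): positions sum to 25. Letters are reflected about the middle of the alphabet (position → 25−position): Atbash.
Undoing it on yilln: y↔b, i↔r, l↔o, l↔o, n↔m.

broom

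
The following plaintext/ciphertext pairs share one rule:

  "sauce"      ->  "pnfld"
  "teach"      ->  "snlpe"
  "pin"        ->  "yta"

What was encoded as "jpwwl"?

alley

The output letters match the input read backwards, each shifted +11: sauce reversed is ecuas. Read the word backwards and shift each letter +11.
Decoding jpwwl: shift back: j−11=y, p−11=e, w−11=l, w−11=l, l−11=a → yella; then reverse → alley.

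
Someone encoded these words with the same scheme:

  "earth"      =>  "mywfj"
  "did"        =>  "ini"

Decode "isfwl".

grand

Two steps: reverse the string, then apply a Caesar shift of +5.
Undoing it on isfwl: shift back: i−5=d, s−5=n, f−5=a, w−5=r, l−5=g → dnarg; then reverse → grand.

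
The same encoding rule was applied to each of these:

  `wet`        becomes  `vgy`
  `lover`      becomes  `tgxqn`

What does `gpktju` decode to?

shrine

The word is reversed, then every letter is shifted forward by 2.
Undoing it on gpktju: shift back: g−2=e, p−2=n, k−2=i, t−2=r, j−2=h, u−2=s → enirhs; then reverse → shrine.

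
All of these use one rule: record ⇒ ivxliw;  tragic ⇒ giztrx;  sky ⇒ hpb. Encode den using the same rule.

wvm

Each pair mirrors across the alphabet (r↔i, e↔v, c↔x): positions sum to 25. Each letter is replaced by its mirror in the alphabet: a↔z, b↔y, c↔x, and so on (the Atbash cipher).
For den: d↔w, e↔v, n↔m.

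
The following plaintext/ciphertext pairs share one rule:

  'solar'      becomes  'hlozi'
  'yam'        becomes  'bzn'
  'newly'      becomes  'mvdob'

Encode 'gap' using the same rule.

Each pair mirrors across the alphabet (s↔h, o↔l, l↔o): positions sum to 25. Each letter is replaced by its mirror in the alphabet: a↔z, b↔y, c↔x, and so on (the Atbash cipher).
For gap: g↔t, a↔z, p↔k.

tzk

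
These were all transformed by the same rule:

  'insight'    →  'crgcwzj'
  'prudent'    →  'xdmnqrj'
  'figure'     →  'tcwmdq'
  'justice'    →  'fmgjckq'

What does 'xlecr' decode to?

plain

i(8)→c(2) and n(13)→r(17) fit y≡3x+4 (mod 26); the inverse of 3 mod 26 is 9. This is an affine cipher: with a=0,…,z=25, each position x becomes (3x+4) mod 26.
Reversing it on xlecr: x(23)→9·(23−4)≡15=p; l(11)→9·(11−4)≡11=l; e(4)→9·(4−4)≡0=a; c(2)→9·(2−4)≡8=i; r(17)→9·(17−4)≡13=n (all mod 26).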